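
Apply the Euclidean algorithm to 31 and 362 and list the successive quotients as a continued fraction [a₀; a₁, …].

Apply division with remainder until the remainder is 0:
31 = 0·362 + 31, so a_0 = 0
362 = 11·31 + 21, so a_1 = 11
31 = 1·21 + 10, so a_2 = 1
21 = 2·10 + 1, so a_3 = 2
10 = 10·1 + 0, so a_4 = 10

[0; 11, 1, 2, 10]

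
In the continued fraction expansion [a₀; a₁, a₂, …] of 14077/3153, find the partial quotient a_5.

14077 ÷ 3153 → quotient 4, remainder 1465
3153 ÷ 1465 → quotient 2, remainder 223
1465 ÷ 223 → quotient 6, remainder 127
223 ÷ 127 → quotient 1, remainder 96
127 ÷ 96 → quotient 1, remainder 31
96 ÷ 31 → quotient 3, remainder 3

3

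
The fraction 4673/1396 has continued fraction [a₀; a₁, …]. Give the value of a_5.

4673 ÷ 1396 → quotient 3, remainder 485
1396 ÷ 485 → quotient 2, remainder 426
485 ÷ 426 → quotient 1, remainder 59
426 ÷ 59 → quotient 7, remainder 13
59 ÷ 13 → quotient 4, remainder 7
13 ÷ 7 → quotient 1, remainder 6

1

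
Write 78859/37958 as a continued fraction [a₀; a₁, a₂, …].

78859 = 2·37958 + 2943, so a_0 = 2
37958 = 12·2943 + 2642, so a_1 = 12
2943 = 1·2642 + 301, so a_2 = 1
2642 = 8·301 + 234, so a_3 = 8
301 = 1·234 + 67, so a_4 = 1
234 = 3·67 + 33, so a_5 = 3
67 = 2·33 + 1, so a_6 = 2
33 = 33·1 + 0, so a_7 = 33

[2; 12, 1, 8, 1, 3, 2, 33]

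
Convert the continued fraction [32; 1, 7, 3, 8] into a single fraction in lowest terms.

a_0 = 32: 32/1
a_1 = 1: 33/1
a_2 = 7: 263/8
a_3 = 3: 822/25
a_4 = 8: 6839/208

6839/208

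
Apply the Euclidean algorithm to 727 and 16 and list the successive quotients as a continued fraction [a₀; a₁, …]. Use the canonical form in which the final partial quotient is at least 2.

[45; 2, 3, 2]

727 = 45·16 + 7, so a_0 = 45
16 = 2·7 + 2, so a_1 = 2
7 = 3·2 + 1, so a_2 = 3
2 = 2·1 + 0, so a_3 = 2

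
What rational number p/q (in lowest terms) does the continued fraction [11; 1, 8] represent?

Start with 8.
1 + 1/(8/1) = 1 + 1/8 = 9/8
11 + 1/(9/8) = 11 + 8/9 = 107/9

107/9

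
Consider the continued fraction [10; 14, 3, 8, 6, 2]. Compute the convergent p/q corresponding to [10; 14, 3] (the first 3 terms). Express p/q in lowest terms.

433/43

Start with 3.
14 + 1/(3/1) = 14 + 1/3 = 43/3
10 + 1/(43/3) = 10 + 3/43 = 433/43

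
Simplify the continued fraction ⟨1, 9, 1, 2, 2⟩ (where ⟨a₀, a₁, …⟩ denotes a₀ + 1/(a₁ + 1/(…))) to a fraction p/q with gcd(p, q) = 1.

Use the convergent recurrence hₖ = aₖ·hₖ₋₁ + hₖ₋₂ (and likewise for the denominators kₖ):
a_0 = 1: 1/1
a_1 = 9: 10/9
a_2 = 1: 11/10
a_3 = 2: 32/29
a_4 = 2: 75/68

75/68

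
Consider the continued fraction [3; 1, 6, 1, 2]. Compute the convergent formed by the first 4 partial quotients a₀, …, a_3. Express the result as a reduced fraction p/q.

Starting at the tail and folding back:
Start with 1.
6 + 1/(1/1) = 6 + 1/1 = 7/1
1 + 1/(7/1) = 1 + 1/7 = 8/7
3 + 1/(8/7) = 3 + 7/8 = 31/8

31/8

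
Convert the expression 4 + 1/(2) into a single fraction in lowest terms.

9/2

a_0 = 4: 4/1
a_1 = 2: 9/2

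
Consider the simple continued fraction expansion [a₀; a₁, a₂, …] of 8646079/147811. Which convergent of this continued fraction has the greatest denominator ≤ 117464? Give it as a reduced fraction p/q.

a_0 = 58: 58/1  (≤ bound)
a_1 = 2: 117/2  (≤ bound)
a_2 = 42: 4972/85  (≤ bound)
a_3 = 4: 20005/342  (≤ bound)
a_4 = 11: 225027/3847  (≤ bound)
a_5 = 2: 470059/8036  (≤ bound)
a_6 = 3: 1635204/27955  (≤ bound)
a_7 = 5: 8646079/147811  (> 117464, stop)

1635204/27955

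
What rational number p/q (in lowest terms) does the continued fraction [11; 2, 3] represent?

Use the convergent recurrence hₖ = aₖ·hₖ₋₁ + hₖ₋₂ (and likewise for the denominators kₖ):
a_0 = 11: 11/1
a_1 = 2: 23/2
a_2 = 3: 80/7

80/7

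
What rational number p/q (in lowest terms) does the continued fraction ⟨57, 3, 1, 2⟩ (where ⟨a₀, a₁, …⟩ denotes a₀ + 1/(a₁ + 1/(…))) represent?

630/11

Collapse the nested fraction from the inside out:
Start with 2.
1 + 1/(2/1) = 1 + 1/2 = 3/2
3 + 1/(3/2) = 3 + 2/3 = 11/3
57 + 1/(11/3) = 57 + 3/11 = 630/11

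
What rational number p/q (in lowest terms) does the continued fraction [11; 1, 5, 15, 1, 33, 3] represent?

Start with 3.
33 + 1/(3/1) = 33 + 1/3 = 100/3
1 + 1/(100/3) = 1 + 3/100 = 103/100
15 + 1/(103/100) = 15 + 100/103 = 1645/103
5 + 1/(1645/103) = 5 + 103/1645 = 8328/1645
1 + 1/(8328/1645) = 1 + 1645/8328 = 9973/8328
11 + 1/(9973/8328) = 11 + 8328/9973 = 118031/9973

118031/9973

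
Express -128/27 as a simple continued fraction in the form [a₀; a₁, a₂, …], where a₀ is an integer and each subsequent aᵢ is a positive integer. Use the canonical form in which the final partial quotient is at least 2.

[-5; 3, 1, 6]

-128 ÷ 27 → quotient -5, remainder 7
27 ÷ 7 → quotient 3, remainder 6
7 ÷ 6 → quotient 1, remainder 1
6 ÷ 1 → quotient 6, remainder 0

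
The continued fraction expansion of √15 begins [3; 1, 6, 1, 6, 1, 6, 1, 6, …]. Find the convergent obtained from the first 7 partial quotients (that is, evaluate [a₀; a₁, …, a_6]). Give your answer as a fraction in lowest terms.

1677/433

Compute successive convergents:
a_0 = 3: 3/1
a_1 = 1: 4/1
a_2 = 6: 27/7
a_3 = 1: 31/8
a_4 = 6: 213/55
a_5 = 1: 244/63
a_6 = 6: 1677/433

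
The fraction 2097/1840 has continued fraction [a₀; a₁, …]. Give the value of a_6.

Run the Euclidean algorithm, recording each quotient:
2097 = 1·1840 + 257, so a_0 = 1
1840 = 7·257 + 41, so a_1 = 7
257 = 6·41 + 11, so a_2 = 6
41 = 3·11 + 8, so a_3 = 3
11 = 1·8 + 3, so a_4 = 1
8 = 2·3 + 2, so a_5 = 2
3 = 1·2 + 1, so a_6 = 1

1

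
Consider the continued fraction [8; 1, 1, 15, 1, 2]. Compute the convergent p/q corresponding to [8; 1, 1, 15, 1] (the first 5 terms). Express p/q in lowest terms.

Start with 1.
15 + 1/(1/1) = 15 + 1/1 = 16/1
1 + 1/(16/1) = 1 + 1/16 = 17/16
1 + 1/(17/16) = 1 + 16/17 = 33/17
8 + 1/(33/17) = 8 + 17/33 = 281/33

281/33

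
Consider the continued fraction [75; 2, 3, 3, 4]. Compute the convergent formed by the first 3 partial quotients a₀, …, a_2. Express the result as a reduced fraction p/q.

528/7

Start with 3.
2 + 1/(3/1) = 2 + 1/3 = 7/3
75 + 1/(7/3) = 75 + 3/7 = 528/7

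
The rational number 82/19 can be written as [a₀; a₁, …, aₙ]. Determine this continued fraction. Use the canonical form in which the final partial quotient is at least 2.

[4; 3, 6]

Repeatedly divide and take the remainder:
82 ÷ 19 → quotient 4, remainder 6
19 ÷ 6 → quotient 3, remainder 1
6 ÷ 1 → quotient 6, remainder 0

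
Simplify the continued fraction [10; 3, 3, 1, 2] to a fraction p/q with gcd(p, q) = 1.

Start with 2.
1 + 1/(2/1) = 1 + 1/2 = 3/2
3 + 1/(3/2) = 3 + 2/3 = 11/3
3 + 1/(11/3) = 3 + 3/11 = 36/11
10 + 1/(36/11) = 10 + 11/36 = 371/36

371/36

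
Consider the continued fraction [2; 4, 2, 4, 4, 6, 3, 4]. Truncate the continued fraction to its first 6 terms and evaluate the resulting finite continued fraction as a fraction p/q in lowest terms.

2345/1054

Start with 6.
4 + 1/(6/1) = 4 + 1/6 = 25/6
4 + 1/(25/6) = 4 + 6/25 = 106/25
2 + 1/(106/25) = 2 + 25/106 = 237/106
4 + 1/(237/106) = 4 + 106/237 = 1054/237
2 + 1/(1054/237) = 2 + 237/1054 = 2345/1054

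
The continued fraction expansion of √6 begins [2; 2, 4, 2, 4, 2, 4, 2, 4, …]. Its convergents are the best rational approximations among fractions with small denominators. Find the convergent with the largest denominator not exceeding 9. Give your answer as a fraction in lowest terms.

List convergents until the denominator exceeds the bound:
a_0 = 2: 2/1  (≤ bound)
a_1 = 2: 5/2  (≤ bound)
a_2 = 4: 22/9  (≤ bound)
a_3 = 2: 49/20  (> 9, stop)

22/9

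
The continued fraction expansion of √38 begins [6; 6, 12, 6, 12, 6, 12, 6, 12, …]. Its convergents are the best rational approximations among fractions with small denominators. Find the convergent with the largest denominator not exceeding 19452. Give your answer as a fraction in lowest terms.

a_0 = 6: 6/1  (≤ bound)
a_1 = 6: 37/6  (≤ bound)
a_2 = 12: 450/73  (≤ bound)
a_3 = 6: 2737/444  (≤ bound)
a_4 = 12: 33294/5401  (≤ bound)
a_5 = 6: 202501/32850  (> 19452, stop)

33294/5401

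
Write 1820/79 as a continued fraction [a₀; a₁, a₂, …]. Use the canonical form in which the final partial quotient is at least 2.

[23; 26, 3]

Run the Euclidean algorithm, recording each quotient:
1820 = 23·79 + 3, so a_0 = 23
79 = 26·3 + 1, so a_1 = 26
3 = 3·1 + 0, so a_2 = 3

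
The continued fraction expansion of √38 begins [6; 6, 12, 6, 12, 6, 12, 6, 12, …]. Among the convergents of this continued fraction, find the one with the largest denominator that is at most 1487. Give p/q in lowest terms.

a_0 = 6: 6/1  (≤ bound)
a_1 = 6: 37/6  (≤ bound)
a_2 = 12: 450/73  (≤ bound)
a_3 = 6: 2737/444  (≤ bound)
a_4 = 12: 33294/5401  (> 1487, stop)

2737/444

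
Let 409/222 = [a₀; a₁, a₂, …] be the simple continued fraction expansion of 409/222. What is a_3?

2

Repeatedly divide and take the remainder:
409 ÷ 222 → quotient 1, remainder 187
222 ÷ 187 → quotient 1, remainder 35
187 ÷ 35 → quotient 5, remainder 12
35 ÷ 12 → quotient 2, remainder 11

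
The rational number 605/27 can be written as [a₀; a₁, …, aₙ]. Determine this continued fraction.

⌊605/27⌋ = 22, remainder 11
⌊27/11⌋ = 2, remainder 5
⌊11/5⌋ = 2, remainder 1
⌊5/1⌋ = 5, remainder 0

[22; 2, 2, 5]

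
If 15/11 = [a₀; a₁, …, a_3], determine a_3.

3

15 = 1·11 + 4, so a_0 = 1
11 = 2·4 + 3, so a_1 = 2
4 = 1·3 + 1, so a_2 = 1
3 = 3·1 + 0, so a_3 = 3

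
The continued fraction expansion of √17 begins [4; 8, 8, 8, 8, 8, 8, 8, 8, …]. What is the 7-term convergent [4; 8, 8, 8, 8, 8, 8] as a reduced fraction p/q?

1166876/283009

Start with 8.
8 + 1/(8/1) = 8 + 1/8 = 65/8
8 + 1/(65/8) = 8 + 8/65 = 528/65
8 + 1/(528/65) = 8 + 65/528 = 4289/528
8 + 1/(4289/528) = 8 + 528/4289 = 34840/4289
8 + 1/(34840/4289) = 8 + 4289/34840 = 283009/34840
4 + 1/(283009/34840) = 4 + 34840/283009 = 1166876/283009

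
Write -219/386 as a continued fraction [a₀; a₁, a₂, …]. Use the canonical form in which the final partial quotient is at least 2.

⌊-219/386⌋ = -1, remainder 167
⌊386/167⌋ = 2, remainder 52
⌊167/52⌋ = 3, remainder 11
⌊52/11⌋ = 4, remainder 8
⌊11/8⌋ = 1, remainder 3
⌊8/3⌋ = 2, remainder 2
⌊3/2⌋ = 1, remainder 1
⌊2/1⌋ = 2, remainder 0

[-1; 2, 3, 4, 1, 2, 1, 2]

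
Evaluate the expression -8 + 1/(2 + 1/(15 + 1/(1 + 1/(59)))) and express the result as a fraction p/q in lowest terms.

Build up convergents one term at a time:
a_0 = -8: -8/1
a_1 = 2: -15/2
a_2 = 15: -233/31
a_3 = 1: -248/33
a_4 = 59: -14865/1978

-14865/1978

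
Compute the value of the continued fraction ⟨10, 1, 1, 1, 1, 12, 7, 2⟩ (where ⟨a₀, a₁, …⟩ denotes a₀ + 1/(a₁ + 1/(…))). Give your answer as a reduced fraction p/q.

a_0 = 10: 10/1
a_1 = 1: 11/1
a_2 = 1: 21/2
a_3 = 1: 32/3
a_4 = 1: 53/5
a_5 = 12: 668/63
a_6 = 7: 4729/446
a_7 = 2: 10126/955

10126/955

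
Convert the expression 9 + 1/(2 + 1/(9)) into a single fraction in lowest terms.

Use the convergent recurrence hₖ = aₖ·hₖ₋₁ + hₖ₋₂ (and likewise for the denominators kₖ):
a_0 = 9: 9/1
a_1 = 2: 19/2
a_2 = 9: 180/19

180/19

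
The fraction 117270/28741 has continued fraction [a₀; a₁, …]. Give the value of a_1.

117270 = 4·28741 + 2306, so a_0 = 4
28741 = 12·2306 + 1069, so a_1 = 12

12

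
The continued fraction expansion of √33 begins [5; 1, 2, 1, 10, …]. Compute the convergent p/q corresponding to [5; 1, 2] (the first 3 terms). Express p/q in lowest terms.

Start with 2.
1 + 1/(2/1) = 1 + 1/2 = 3/2
5 + 1/(3/2) = 5 + 2/3 = 17/3

17/3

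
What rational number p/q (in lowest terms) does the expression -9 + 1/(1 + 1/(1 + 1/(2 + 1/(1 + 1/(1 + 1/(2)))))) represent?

-261/31

Work from the innermost term outward:
Start with 2.
1 + 1/(2/1) = 1 + 1/2 = 3/2
1 + 1/(3/2) = 1 + 2/3 = 5/3
2 + 1/(5/3) = 2 + 3/5 = 13/5
1 + 1/(13/5) = 1 + 5/13 = 18/13
1 + 1/(18/13) = 1 + 13/18 = 31/18
-9 + 1/(31/18) = -9 + 18/31 = -261/31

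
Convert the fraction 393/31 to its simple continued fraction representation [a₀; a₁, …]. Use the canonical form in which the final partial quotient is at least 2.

393 ÷ 31 → quotient 12, remainder 21
31 ÷ 21 → quotient 1, remainder 10
21 ÷ 10 → quotient 2, remainder 1
10 ÷ 1 → quotient 10, remainder 0

[12; 1, 2, 10]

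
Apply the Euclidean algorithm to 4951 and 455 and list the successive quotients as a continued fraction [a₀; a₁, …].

4951 = 10·455 + 401, so a_0 = 10
455 = 1·401 + 54, so a_1 = 1
401 = 7·54 + 23, so a_2 = 7
54 = 2·23 + 8, so a_3 = 2
23 = 2·8 + 7, so a_4 = 2
8 = 1·7 + 1, so a_5 = 1
7 = 7·1 + 0, so a_6 = 7

[10; 1, 7, 2, 2, 1, 7]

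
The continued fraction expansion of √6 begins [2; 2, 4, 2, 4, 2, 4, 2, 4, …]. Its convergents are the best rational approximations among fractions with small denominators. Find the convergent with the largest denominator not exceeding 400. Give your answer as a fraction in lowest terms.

485/198

a_0 = 2: 2/1  (≤ bound)
a_1 = 2: 5/2  (≤ bound)
a_2 = 4: 22/9  (≤ bound)
a_3 = 2: 49/20  (≤ bound)
a_4 = 4: 218/89  (≤ bound)
a_5 = 2: 485/198  (≤ bound)
a_6 = 4: 2158/881  (> 400, stop)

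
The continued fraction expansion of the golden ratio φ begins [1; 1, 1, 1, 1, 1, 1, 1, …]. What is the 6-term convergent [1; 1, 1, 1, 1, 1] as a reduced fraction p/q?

Start with 1.
1 + 1/(1/1) = 1 + 1/1 = 2/1
1 + 1/(2/1) = 1 + 1/2 = 3/2
1 + 1/(3/2) = 1 + 2/3 = 5/3
1 + 1/(5/3) = 1 + 3/5 = 8/5
1 + 1/(8/5) = 1 + 5/8 = 13/8

13/8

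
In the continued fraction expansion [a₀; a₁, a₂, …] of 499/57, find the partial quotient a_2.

3

Run the Euclidean algorithm, recording each quotient:
499 ÷ 57 → quotient 8, remainder 43
57 ÷ 43 → quotient 1, remainder 14
43 ÷ 14 → quotient 3, remainder 1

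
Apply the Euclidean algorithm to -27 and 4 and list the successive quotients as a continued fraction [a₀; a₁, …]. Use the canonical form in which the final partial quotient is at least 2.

Repeatedly divide and take the remainder:
-27 ÷ 4 → quotient -7, remainder 1
4 ÷ 1 → quotient 4, remainder 0

[-7; 4]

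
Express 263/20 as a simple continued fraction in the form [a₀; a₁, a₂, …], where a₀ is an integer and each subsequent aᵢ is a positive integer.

[13; 6, 1, 2]

Run the Euclidean algorithm, recording each quotient:
263 = 13·20 + 3, so a_0 = 13
20 = 6·3 + 2, so a_1 = 6
3 = 1·2 + 1, so a_2 = 1
2 = 2·1 + 0, so a_3 = 2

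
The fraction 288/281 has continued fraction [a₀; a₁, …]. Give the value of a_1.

Run the Euclidean algorithm, recording each quotient:
288 ÷ 281 → quotient 1, remainder 7
281 ÷ 7 → quotient 40, remainder 1

40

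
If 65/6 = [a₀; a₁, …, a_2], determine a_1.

1

Repeatedly divide and take the remainder:
⌊65/6⌋ = 10, remainder 5
⌊6/5⌋ = 1, remainder 1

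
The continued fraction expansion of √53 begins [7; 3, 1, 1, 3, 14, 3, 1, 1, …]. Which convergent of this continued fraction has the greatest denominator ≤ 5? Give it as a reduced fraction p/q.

List convergents until the denominator exceeds the bound:
a_0 = 7: 7/1  (≤ bound)
a_1 = 3: 22/3  (≤ bound)
a_2 = 1: 29/4  (≤ bound)
a_3 = 1: 51/7  (> 5, stop)

29/4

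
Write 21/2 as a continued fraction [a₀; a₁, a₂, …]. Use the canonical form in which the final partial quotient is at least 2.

[10; 2]

⌊21/2⌋ = 10, remainder 1
⌊2/1⌋ = 2, remainder 0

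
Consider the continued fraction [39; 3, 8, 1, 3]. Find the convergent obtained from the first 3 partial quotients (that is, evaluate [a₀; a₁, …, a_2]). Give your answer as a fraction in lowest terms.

983/25

Compute successive convergents:
a_0 = 39: 39/1
a_1 = 3: 118/3
a_2 = 8: 983/25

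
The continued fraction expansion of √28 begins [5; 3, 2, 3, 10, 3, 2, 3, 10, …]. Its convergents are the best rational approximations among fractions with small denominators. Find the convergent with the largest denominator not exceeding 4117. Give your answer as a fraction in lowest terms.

a_0 = 5: 5/1  (≤ bound)
a_1 = 3: 16/3  (≤ bound)
a_2 = 2: 37/7  (≤ bound)
a_3 = 3: 127/24  (≤ bound)
a_4 = 10: 1307/247  (≤ bound)
a_5 = 3: 4048/765  (≤ bound)
a_6 = 2: 9403/1777  (≤ bound)
a_7 = 3: 32257/6096  (> 4117, stop)

9403/1777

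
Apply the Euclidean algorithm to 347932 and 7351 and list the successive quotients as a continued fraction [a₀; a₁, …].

[47; 3, 52, 1, 14, 3]

347932 = 47·7351 + 2435, so a_0 = 47
7351 = 3·2435 + 46, so a_1 = 3
2435 = 52·46 + 43, so a_2 = 52
46 = 1·43 + 3, so a_3 = 1
43 = 14·3 + 1, so a_4 = 14
3 = 3·1 + 0, so a_5 = 3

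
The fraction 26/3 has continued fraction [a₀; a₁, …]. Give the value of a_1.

1

Repeatedly divide and take the remainder:
⌊26/3⌋ = 8, remainder 2
⌊3/2⌋ = 1, remainder 1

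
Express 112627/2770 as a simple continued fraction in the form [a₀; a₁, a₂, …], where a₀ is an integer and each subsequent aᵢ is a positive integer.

⌊112627/2770⌋ = 40, remainder 1827
⌊2770/1827⌋ = 1, remainder 943
⌊1827/943⌋ = 1, remainder 884
⌊943/884⌋ = 1, remainder 59
⌊884/59⌋ = 14, remainder 58
⌊59/58⌋ = 1, remainder 1
⌊58/1⌋ = 58, remainder 0

[40; 1, 1, 1, 14, 1, 58]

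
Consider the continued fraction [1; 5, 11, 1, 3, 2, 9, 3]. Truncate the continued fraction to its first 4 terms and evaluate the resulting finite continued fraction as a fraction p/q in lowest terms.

a_0 = 1: 1/1
a_1 = 5: 6/5
a_2 = 11: 67/56
a_3 = 1: 73/61

73/61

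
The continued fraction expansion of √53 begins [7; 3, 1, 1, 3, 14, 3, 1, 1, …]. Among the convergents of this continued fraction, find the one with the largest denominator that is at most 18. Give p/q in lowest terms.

a_0 = 7: 7/1  (≤ bound)
a_1 = 3: 22/3  (≤ bound)
a_2 = 1: 29/4  (≤ bound)
a_3 = 1: 51/7  (≤ bound)
a_4 = 3: 182/25  (> 18, stop)

51/7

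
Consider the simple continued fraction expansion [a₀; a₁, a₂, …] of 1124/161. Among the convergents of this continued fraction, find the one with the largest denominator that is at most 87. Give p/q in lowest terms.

377/54

a_0 = 6: 6/1  (≤ bound)
a_1 = 1: 7/1  (≤ bound)
a_2 = 52: 370/53  (≤ bound)
a_3 = 1: 377/54  (≤ bound)
a_4 = 2: 1124/161  (> 87, stop)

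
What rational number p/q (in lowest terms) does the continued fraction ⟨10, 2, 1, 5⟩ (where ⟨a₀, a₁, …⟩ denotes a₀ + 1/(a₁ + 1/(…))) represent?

a_0 = 10: 10/1
a_1 = 2: 21/2
a_2 = 1: 31/3
a_3 = 5: 176/17

176/17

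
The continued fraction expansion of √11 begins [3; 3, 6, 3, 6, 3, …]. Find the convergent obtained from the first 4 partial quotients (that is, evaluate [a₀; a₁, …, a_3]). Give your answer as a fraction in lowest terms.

a_0 = 3: 3/1
a_1 = 3: 10/3
a_2 = 6: 63/19
a_3 = 3: 199/60

199/60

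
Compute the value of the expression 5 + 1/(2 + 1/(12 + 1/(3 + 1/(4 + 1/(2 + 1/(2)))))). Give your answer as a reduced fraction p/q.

a_0 = 5: 5/1
a_1 = 2: 11/2
a_2 = 12: 137/25
a_3 = 3: 422/77
a_4 = 4: 1825/333
a_5 = 2: 4072/743
a_6 = 2: 9969/1819

9969/1819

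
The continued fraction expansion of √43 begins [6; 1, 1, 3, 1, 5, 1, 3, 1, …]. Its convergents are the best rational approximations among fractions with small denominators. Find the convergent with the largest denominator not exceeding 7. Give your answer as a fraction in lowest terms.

46/7

a_0 = 6: 6/1  (≤ bound)
a_1 = 1: 7/1  (≤ bound)
a_2 = 1: 13/2  (≤ bound)
a_3 = 3: 46/7  (≤ bound)
a_4 = 1: 59/9  (> 7, stop)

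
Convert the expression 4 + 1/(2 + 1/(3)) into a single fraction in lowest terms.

Compute successive convergents:
a_0 = 4: 4/1
a_1 = 2: 9/2
a_2 = 3: 31/7

31/7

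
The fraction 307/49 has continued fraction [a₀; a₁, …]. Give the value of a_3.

3

Apply division with remainder until the remainder is 0:
307 ÷ 49 → quotient 6, remainder 13
49 ÷ 13 → quotient 3, remainder 10
13 ÷ 10 → quotient 1, remainder 3
10 ÷ 3 → quotient 3, remainder 1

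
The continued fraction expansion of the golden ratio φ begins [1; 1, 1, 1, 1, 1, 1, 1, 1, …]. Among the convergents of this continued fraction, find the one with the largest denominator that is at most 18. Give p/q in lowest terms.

List convergents until the denominator exceeds the bound:
a_0 = 1: 1/1  (≤ bound)
a_1 = 1: 2/1  (≤ bound)
a_2 = 1: 3/2  (≤ bound)
a_3 = 1: 5/3  (≤ bound)
a_4 = 1: 8/5  (≤ bound)
a_5 = 1: 13/8  (≤ bound)
a_6 = 1: 21/13  (≤ bound)
a_7 = 1: 34/21  (> 18, stop)

21/13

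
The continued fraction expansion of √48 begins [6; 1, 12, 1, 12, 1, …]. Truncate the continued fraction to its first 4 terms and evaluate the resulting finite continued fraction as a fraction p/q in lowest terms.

97/14

Start with 1.
12 + 1/(1/1) = 12 + 1/1 = 13/1
1 + 1/(13/1) = 1 + 1/13 = 14/13
6 + 1/(14/13) = 6 + 13/14 = 97/14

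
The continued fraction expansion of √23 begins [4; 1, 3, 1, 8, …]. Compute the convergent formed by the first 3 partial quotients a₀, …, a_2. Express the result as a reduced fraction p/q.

19/4

Start with 3.
1 + 1/(3/1) = 1 + 1/3 = 4/3
4 + 1/(4/3) = 4 + 3/4 = 19/4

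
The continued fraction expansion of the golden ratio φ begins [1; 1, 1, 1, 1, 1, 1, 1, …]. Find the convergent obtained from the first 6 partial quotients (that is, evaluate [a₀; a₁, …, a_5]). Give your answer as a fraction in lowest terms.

Start with 1.
1 + 1/(1/1) = 1 + 1/1 = 2/1
1 + 1/(2/1) = 1 + 1/2 = 3/2
1 + 1/(3/2) = 1 + 2/3 = 5/3
1 + 1/(5/3) = 1 + 3/5 = 8/5
1 + 1/(8/5) = 1 + 5/8 = 13/8

13/8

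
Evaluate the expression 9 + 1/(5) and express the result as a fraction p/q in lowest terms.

46/5

a_0 = 9: 9/1
a_1 = 5: 46/5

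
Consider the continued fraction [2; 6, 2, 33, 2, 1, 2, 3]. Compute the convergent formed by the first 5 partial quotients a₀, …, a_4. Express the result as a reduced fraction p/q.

1902/883

Start with 2.
33 + 1/(2/1) = 33 + 1/2 = 67/2
2 + 1/(67/2) = 2 + 2/67 = 136/67
6 + 1/(136/67) = 6 + 67/136 = 883/136
2 + 1/(883/136) = 2 + 136/883 = 1902/883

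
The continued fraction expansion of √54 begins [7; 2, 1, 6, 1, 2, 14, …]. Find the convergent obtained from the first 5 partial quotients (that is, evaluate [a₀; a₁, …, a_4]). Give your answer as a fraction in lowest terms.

Start with 1.
6 + 1/(1/1) = 6 + 1/1 = 7/1
1 + 1/(7/1) = 1 + 1/7 = 8/7
2 + 1/(8/7) = 2 + 7/8 = 23/8
7 + 1/(23/8) = 7 + 8/23 = 169/23

169/23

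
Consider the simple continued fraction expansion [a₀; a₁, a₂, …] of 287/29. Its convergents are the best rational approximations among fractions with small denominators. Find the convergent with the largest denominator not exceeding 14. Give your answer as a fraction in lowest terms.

99/10

a_0 = 9: 9/1  (≤ bound)
a_1 = 1: 10/1  (≤ bound)
a_2 = 8: 89/9  (≤ bound)
a_3 = 1: 99/10  (≤ bound)
a_4 = 2: 287/29  (> 14, stop)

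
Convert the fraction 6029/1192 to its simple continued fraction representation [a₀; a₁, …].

[5; 17, 3, 1, 1, 1, 2, 2]

Run the Euclidean algorithm, recording each quotient:
6029 = 5·1192 + 69, so a_0 = 5
1192 = 17·69 + 19, so a_1 = 17
69 = 3·19 + 12, so a_2 = 3
19 = 1·12 + 7, so a_3 = 1
12 = 1·7 + 5, so a_4 = 1
7 = 1·5 + 2, so a_5 = 1
5 = 2·2 + 1, so a_6 = 2
2 = 2·1 + 0, so a_7 = 2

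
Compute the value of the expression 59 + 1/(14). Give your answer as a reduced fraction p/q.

Work from the innermost term outward:
Start with 14.
59 + 1/(14/1) = 59 + 1/14 = 827/14

827/14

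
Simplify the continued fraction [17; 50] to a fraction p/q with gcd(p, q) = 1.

Use the convergent recurrence hₖ = aₖ·hₖ₋₁ + hₖ₋₂ (and likewise for the denominators kₖ):
a_0 = 17: 17/1
a_1 = 50: 851/50

851/50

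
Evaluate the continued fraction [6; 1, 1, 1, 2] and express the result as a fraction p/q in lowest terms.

53/8

Work from the innermost term outward:
Start with 2.
1 + 1/(2/1) = 1 + 1/2 = 3/2
1 + 1/(3/2) = 1 + 2/3 = 5/3
1 + 1/(5/3) = 1 + 3/5 = 8/5
6 + 1/(8/5) = 6 + 5/8 = 53/8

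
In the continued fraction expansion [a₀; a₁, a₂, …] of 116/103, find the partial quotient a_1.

116 ÷ 103 → quotient 1, remainder 13
103 ÷ 13 → quotient 7, remainder 12

7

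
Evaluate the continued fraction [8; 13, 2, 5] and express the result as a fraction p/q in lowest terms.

Build up convergents one term at a time:
a_0 = 8: 8/1
a_1 = 13: 105/13
a_2 = 2: 218/27
a_3 = 5: 1195/148

1195/148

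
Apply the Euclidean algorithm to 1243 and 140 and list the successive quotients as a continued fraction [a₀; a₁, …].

Apply division with remainder until the remainder is 0:
1243 ÷ 140 → quotient 8, remainder 123
140 ÷ 123 → quotient 1, remainder 17
123 ÷ 17 → quotient 7, remainder 4
17 ÷ 4 → quotient 4, remainder 1
4 ÷ 1 → quotient 4, remainder 0

[8; 1, 7, 4, 4]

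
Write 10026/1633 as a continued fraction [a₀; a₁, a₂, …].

[6; 7, 6, 6, 6]

10026 ÷ 1633 → quotient 6, remainder 228
1633 ÷ 228 → quotient 7, remainder 37
228 ÷ 37 → quotient 6, remainder 6
37 ÷ 6 → quotient 6, remainder 1
6 ÷ 1 → quotient 6, remainder 0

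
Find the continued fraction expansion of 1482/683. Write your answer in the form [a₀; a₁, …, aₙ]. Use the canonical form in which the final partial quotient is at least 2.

Repeatedly divide and take the remainder:
1482 ÷ 683 → quotient 2, remainder 116
683 ÷ 116 → quotient 5, remainder 103
116 ÷ 103 → quotient 1, remainder 13
103 ÷ 13 → quotient 7, remainder 12
13 ÷ 12 → quotient 1, remainder 1
12 ÷ 1 → quotient 12, remainder 0

[2; 5, 1, 7, 1, 12]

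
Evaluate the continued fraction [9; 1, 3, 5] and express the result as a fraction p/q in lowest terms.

Compute successive convergents:
a_0 = 9: 9/1
a_1 = 1: 10/1
a_2 = 3: 39/4
a_3 = 5: 205/21

205/21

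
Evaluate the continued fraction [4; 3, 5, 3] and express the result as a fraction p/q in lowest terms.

a_0 = 4: 4/1
a_1 = 3: 13/3
a_2 = 5: 69/16
a_3 = 3: 220/51

220/51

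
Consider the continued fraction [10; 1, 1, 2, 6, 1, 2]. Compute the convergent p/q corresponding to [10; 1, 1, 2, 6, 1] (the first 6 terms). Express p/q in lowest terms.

392/37

Start with 1.
6 + 1/(1/1) = 6 + 1/1 = 7/1
2 + 1/(7/1) = 2 + 1/7 = 15/7
1 + 1/(15/7) = 1 + 7/15 = 22/15
1 + 1/(22/15) = 1 + 15/22 = 37/22
10 + 1/(37/22) = 10 + 22/37 = 392/37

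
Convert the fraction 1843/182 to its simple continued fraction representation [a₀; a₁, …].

[10; 7, 1, 10, 2]

1843 = 10·182 + 23, so a_0 = 10
182 = 7·23 + 21, so a_1 = 7
23 = 1·21 + 2, so a_2 = 1
21 = 10·2 + 1, so a_3 = 10
2 = 2·1 + 0, so a_4 = 2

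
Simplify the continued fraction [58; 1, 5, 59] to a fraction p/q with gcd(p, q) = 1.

Start with 59.
5 + 1/(59/1) = 5 + 1/59 = 296/59
1 + 1/(296/59) = 1 + 59/296 = 355/296
58 + 1/(355/296) = 58 + 296/355 = 20886/355

20886/355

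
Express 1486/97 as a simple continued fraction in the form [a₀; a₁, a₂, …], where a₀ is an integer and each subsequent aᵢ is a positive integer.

[15; 3, 7, 1, 3]

1486 ÷ 97 → quotient 15, remainder 31
97 ÷ 31 → quotient 3, remainder 4
31 ÷ 4 → quotient 7, remainder 3
4 ÷ 3 → quotient 1, remainder 1
3 ÷ 1 → quotient 3, remainder 0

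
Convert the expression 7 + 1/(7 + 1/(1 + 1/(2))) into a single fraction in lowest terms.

164/23

Use the convergent recurrence hₖ = aₖ·hₖ₋₁ + hₖ₋₂ (and likewise for the denominators kₖ):
a_0 = 7: 7/1
a_1 = 7: 50/7
a_2 = 1: 57/8
a_3 = 2: 164/23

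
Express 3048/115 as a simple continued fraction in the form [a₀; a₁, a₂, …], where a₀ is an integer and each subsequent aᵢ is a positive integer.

[26; 1, 1, 57]

Run the Euclidean algorithm, recording each quotient:
⌊3048/115⌋ = 26, remainder 58
⌊115/58⌋ = 1, remainder 57
⌊58/57⌋ = 1, remainder 1
⌊57/1⌋ = 57, remainder 0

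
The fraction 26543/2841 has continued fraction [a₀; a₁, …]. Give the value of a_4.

40

26543 ÷ 2841 → quotient 9, remainder 974
2841 ÷ 974 → quotient 2, remainder 893
974 ÷ 893 → quotient 1, remainder 81
893 ÷ 81 → quotient 11, remainder 2
81 ÷ 2 → quotient 40, remainder 1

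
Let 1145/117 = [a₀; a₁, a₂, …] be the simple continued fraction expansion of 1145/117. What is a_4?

⌊1145/117⌋ = 9, remainder 92
⌊117/92⌋ = 1, remainder 25
⌊92/25⌋ = 3, remainder 17
⌊25/17⌋ = 1, remainder 8
⌊17/8⌋ = 2, remainder 1

2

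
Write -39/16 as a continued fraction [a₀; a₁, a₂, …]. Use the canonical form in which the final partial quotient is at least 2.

-39 = -3·16 + 9, so a_0 = -3
16 = 1·9 + 7, so a_1 = 1
9 = 1·7 + 2, so a_2 = 1
7 = 3·2 + 1, so a_3 = 3
2 = 2·1 + 0, so a_4 = 2

[-3; 1, 1, 3, 2]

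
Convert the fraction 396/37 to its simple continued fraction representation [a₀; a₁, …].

⌊396/37⌋ = 10, remainder 26
⌊37/26⌋ = 1, remainder 11
⌊26/11⌋ = 2, remainder 4
⌊11/4⌋ = 2, remainder 3
⌊4/3⌋ = 1, remainder 1
⌊3/1⌋ = 3, remainder 0

[10; 1, 2, 2, 1, 3]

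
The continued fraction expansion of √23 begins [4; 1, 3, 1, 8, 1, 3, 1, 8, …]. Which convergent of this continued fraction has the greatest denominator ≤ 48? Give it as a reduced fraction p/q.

a_0 = 4: 4/1  (≤ bound)
a_1 = 1: 5/1  (≤ bound)
a_2 = 3: 19/4  (≤ bound)
a_3 = 1: 24/5  (≤ bound)
a_4 = 8: 211/44  (≤ bound)
a_5 = 1: 235/49  (> 48, stop)

211/44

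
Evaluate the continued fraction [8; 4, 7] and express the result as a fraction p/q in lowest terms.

239/29

a_0 = 8: 8/1
a_1 = 4: 33/4
a_2 = 7: 239/29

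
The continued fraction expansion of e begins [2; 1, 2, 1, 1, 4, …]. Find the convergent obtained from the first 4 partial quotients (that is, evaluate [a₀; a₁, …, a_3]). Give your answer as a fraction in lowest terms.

Collapse the nested fraction from the inside out:
Start with 1.
2 + 1/(1/1) = 2 + 1/1 = 3/1
1 + 1/(3/1) = 1 + 1/3 = 4/3
2 + 1/(4/3) = 2 + 3/4 = 11/4

11/4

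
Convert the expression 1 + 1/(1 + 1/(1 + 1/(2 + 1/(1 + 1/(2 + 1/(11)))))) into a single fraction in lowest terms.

a_0 = 1: 1/1
a_1 = 1: 2/1
a_2 = 1: 3/2
a_3 = 2: 8/5
a_4 = 1: 11/7
a_5 = 2: 30/19
a_6 = 11: 341/216

341/216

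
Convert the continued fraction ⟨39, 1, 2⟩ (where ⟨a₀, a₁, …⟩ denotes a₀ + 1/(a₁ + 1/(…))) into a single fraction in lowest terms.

a_0 = 39: 39/1
a_1 = 1: 40/1
a_2 = 2: 119/3

119/3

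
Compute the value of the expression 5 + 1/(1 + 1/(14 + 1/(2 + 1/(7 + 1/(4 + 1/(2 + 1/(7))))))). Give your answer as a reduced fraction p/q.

Starting at the tail and folding back:
Start with 7.
2 + 1/(7/1) = 2 + 1/7 = 15/7
4 + 1/(15/7) = 4 + 7/15 = 67/15
7 + 1/(67/15) = 7 + 15/67 = 484/67
2 + 1/(484/67) = 2 + 67/484 = 1035/484
14 + 1/(1035/484) = 14 + 484/1035 = 14974/1035
1 + 1/(14974/1035) = 1 + 1035/14974 = 16009/14974
5 + 1/(16009/14974) = 5 + 14974/16009 = 95019/16009

95019/16009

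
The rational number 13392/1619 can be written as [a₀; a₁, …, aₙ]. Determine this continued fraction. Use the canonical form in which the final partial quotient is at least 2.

Run the Euclidean algorithm, recording each quotient:
13392 ÷ 1619 → quotient 8, remainder 440
1619 ÷ 440 → quotient 3, remainder 299
440 ÷ 299 → quotient 1, remainder 141
299 ÷ 141 → quotient 2, remainder 17
141 ÷ 17 → quotient 8, remainder 5
17 ÷ 5 → quotient 3, remainder 2
5 ÷ 2 → quotient 2, remainder 1
2 ÷ 1 → quotient 2, remainder 0

[8; 3, 1, 2, 8, 3, 2, 2]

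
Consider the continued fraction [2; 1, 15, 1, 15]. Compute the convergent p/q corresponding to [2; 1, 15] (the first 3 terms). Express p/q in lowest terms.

Start with 15.
1 + 1/(15/1) = 1 + 1/15 = 16/15
2 + 1/(16/15) = 2 + 15/16 = 47/16

47/16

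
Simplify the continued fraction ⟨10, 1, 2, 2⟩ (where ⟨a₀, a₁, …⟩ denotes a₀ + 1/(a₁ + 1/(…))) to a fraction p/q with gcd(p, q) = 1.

a_0 = 10: 10/1
a_1 = 1: 11/1
a_2 = 2: 32/3
a_3 = 2: 75/7

75/7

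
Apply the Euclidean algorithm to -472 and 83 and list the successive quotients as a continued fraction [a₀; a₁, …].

[-6; 3, 5, 5]

-472 = -6·83 + 26, so a_0 = -6
83 = 3·26 + 5, so a_1 = 3
26 = 5·5 + 1, so a_2 = 5
5 = 5·1 + 0, so a_3 = 5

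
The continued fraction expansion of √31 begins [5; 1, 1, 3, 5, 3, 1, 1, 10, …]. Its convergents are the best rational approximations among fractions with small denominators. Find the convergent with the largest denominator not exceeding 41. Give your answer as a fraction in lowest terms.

206/37

a_0 = 5: 5/1  (≤ bound)
a_1 = 1: 6/1  (≤ bound)
a_2 = 1: 11/2  (≤ bound)
a_3 = 3: 39/7  (≤ bound)
a_4 = 5: 206/37  (≤ bound)
a_5 = 3: 657/118  (> 41, stop)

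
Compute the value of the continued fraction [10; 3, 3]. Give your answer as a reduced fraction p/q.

103/10

Start with 3.
3 + 1/(3/1) = 3 + 1/3 = 10/3
10 + 1/(10/3) = 10 + 3/10 = 103/10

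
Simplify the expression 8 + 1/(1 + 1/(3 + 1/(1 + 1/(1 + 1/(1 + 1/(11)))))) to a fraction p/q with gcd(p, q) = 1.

Collapse the nested fraction from the inside out:
Start with 11.
1 + 1/(11/1) = 1 + 1/11 = 12/11
1 + 1/(12/11) = 1 + 11/12 = 23/12
1 + 1/(23/12) = 1 + 12/23 = 35/23
3 + 1/(35/23) = 3 + 23/35 = 128/35
1 + 1/(128/35) = 1 + 35/128 = 163/128
8 + 1/(163/128) = 8 + 128/163 = 1432/163

1432/163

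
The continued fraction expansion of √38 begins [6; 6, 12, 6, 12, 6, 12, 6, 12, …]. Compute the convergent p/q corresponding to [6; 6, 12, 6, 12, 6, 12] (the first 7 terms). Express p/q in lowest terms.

a_0 = 6: 6/1
a_1 = 6: 37/6
a_2 = 12: 450/73
a_3 = 6: 2737/444
a_4 = 12: 33294/5401
a_5 = 6: 202501/32850
a_6 = 12: 2463306/399601

2463306/399601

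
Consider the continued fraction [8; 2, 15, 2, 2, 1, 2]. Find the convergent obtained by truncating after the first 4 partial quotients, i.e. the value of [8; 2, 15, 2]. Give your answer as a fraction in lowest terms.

543/64

Work from the innermost term outward:
Start with 2.
15 + 1/(2/1) = 15 + 1/2 = 31/2
2 + 1/(31/2) = 2 + 2/31 = 64/31
8 + 1/(64/31) = 8 + 31/64 = 543/64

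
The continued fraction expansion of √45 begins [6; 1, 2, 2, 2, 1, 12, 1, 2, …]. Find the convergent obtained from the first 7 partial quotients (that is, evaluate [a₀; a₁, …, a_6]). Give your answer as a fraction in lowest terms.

a_0 = 6: 6/1
a_1 = 1: 7/1
a_2 = 2: 20/3
a_3 = 2: 47/7
a_4 = 2: 114/17
a_5 = 1: 161/24
a_6 = 12: 2046/305

2046/305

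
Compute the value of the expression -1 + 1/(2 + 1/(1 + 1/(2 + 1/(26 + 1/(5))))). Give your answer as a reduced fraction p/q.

-665/1063

Compute successive convergents:
a_0 = -1: -1/1
a_1 = 2: -1/2
a_2 = 1: -2/3
a_3 = 2: -5/8
a_4 = 26: -132/211
a_5 = 5: -665/1063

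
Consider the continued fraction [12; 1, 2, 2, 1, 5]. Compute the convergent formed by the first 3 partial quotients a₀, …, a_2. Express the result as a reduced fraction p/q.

Starting at the tail and folding back:
Start with 2.
1 + 1/(2/1) = 1 + 1/2 = 3/2
12 + 1/(3/2) = 12 + 2/3 = 38/3

38/3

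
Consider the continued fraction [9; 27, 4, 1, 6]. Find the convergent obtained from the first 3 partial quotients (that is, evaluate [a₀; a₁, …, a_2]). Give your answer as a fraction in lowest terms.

985/109

a_0 = 9: 9/1
a_1 = 27: 244/27
a_2 = 4: 985/109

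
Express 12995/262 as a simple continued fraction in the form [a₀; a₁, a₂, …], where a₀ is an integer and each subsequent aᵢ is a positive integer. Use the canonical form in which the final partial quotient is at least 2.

12995 ÷ 262 → quotient 49, remainder 157
262 ÷ 157 → quotient 1, remainder 105
157 ÷ 105 → quotient 1, remainder 52
105 ÷ 52 → quotient 2, remainder 1
52 ÷ 1 → quotient 52, remainder 0

[49; 1, 1, 2, 52]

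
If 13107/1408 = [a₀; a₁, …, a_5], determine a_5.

Run the Euclidean algorithm, recording each quotient:
13107 = 9·1408 + 435, so a_0 = 9
1408 = 3·435 + 103, so a_1 = 3
435 = 4·103 + 23, so a_2 = 4
103 = 4·23 + 11, so a_3 = 4
23 = 2·11 + 1, so a_4 = 2
11 = 11·1 + 0, so a_5 = 11

11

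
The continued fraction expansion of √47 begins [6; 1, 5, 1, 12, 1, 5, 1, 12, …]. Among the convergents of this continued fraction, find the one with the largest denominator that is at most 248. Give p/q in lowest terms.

List convergents until the denominator exceeds the bound:
a_0 = 6: 6/1  (≤ bound)
a_1 = 1: 7/1  (≤ bound)
a_2 = 5: 41/6  (≤ bound)
a_3 = 1: 48/7  (≤ bound)
a_4 = 12: 617/90  (≤ bound)
a_5 = 1: 665/97  (≤ bound)
a_6 = 5: 3942/575  (> 248, stop)

665/97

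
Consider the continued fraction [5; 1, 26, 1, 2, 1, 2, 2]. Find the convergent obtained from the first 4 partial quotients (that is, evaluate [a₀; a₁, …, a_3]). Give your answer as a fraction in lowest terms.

Start with 1.
26 + 1/(1/1) = 26 + 1/1 = 27/1
1 + 1/(27/1) = 1 + 1/27 = 28/27
5 + 1/(28/27) = 5 + 27/28 = 167/28

167/28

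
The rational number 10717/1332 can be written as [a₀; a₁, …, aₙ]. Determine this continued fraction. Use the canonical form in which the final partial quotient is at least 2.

Apply division with remainder until the remainder is 0:
⌊10717/1332⌋ = 8, remainder 61
⌊1332/61⌋ = 21, remainder 51
⌊61/51⌋ = 1, remainder 10
⌊51/10⌋ = 5, remainder 1
⌊10/1⌋ = 10, remainder 0

[8; 21, 1, 5, 10]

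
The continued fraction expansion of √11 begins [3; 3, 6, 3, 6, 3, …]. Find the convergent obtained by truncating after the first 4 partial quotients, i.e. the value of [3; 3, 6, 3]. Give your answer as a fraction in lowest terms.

199/60

a_0 = 3: 3/1
a_1 = 3: 10/3
a_2 = 6: 63/19
a_3 = 3: 199/60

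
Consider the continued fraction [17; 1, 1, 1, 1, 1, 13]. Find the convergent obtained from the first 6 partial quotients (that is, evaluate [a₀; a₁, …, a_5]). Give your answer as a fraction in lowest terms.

141/8

Start with 1.
1 + 1/(1/1) = 1 + 1/1 = 2/1
1 + 1/(2/1) = 1 + 1/2 = 3/2
1 + 1/(3/2) = 1 + 2/3 = 5/3
1 + 1/(5/3) = 1 + 3/5 = 8/5
17 + 1/(8/5) = 17 + 5/8 = 141/8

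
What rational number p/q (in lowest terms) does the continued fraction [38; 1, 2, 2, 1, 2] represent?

Use the convergent recurrence hₖ = aₖ·hₖ₋₁ + hₖ₋₂ (and likewise for the denominators kₖ):
a_0 = 38: 38/1
a_1 = 1: 39/1
a_2 = 2: 116/3
a_3 = 2: 271/7
a_4 = 1: 387/10
a_5 = 2: 1045/27

1045/27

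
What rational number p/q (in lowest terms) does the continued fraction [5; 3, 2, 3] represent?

127/24

Starting at the tail and folding back:
Start with 3.
2 + 1/(3/1) = 2 + 1/3 = 7/3
3 + 1/(7/3) = 3 + 3/7 = 24/7
5 + 1/(24/7) = 5 + 7/24 = 127/24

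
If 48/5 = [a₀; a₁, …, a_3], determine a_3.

2

48 ÷ 5 → quotient 9, remainder 3
5 ÷ 3 → quotient 1, remainder 2
3 ÷ 2 → quotient 1, remainder 1
2 ÷ 1 → quotient 2, remainder 0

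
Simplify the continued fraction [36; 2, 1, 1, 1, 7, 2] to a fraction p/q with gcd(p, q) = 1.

Compute successive convergents:
a_0 = 36: 36/1
a_1 = 2: 73/2
a_2 = 1: 109/3
a_3 = 1: 182/5
a_4 = 1: 291/8
a_5 = 7: 2219/61
a_6 = 2: 4729/130

4729/130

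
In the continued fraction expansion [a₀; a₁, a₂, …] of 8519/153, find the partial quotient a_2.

2

8519 ÷ 153 → quotient 55, remainder 104
153 ÷ 104 → quotient 1, remainder 49
104 ÷ 49 → quotient 2, remainder 6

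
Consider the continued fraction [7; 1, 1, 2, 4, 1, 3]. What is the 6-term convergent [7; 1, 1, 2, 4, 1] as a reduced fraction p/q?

Starting at the tail and folding back:
Start with 1.
4 + 1/(1/1) = 4 + 1/1 = 5/1
2 + 1/(5/1) = 2 + 1/5 = 11/5
1 + 1/(11/5) = 1 + 5/11 = 16/11
1 + 1/(16/11) = 1 + 11/16 = 27/16
7 + 1/(27/16) = 7 + 16/27 = 205/27

205/27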